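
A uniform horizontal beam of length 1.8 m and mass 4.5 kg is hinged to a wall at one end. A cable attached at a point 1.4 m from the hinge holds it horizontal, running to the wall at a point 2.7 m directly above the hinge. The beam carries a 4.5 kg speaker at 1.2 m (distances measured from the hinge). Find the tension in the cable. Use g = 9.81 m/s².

T ≈ 74.6 N

Sum moments about the hinge (the unknown hinge reaction has zero arm there).
Beam weight: 4.5 × 9.81 = 44.15 N down at 0.9 m → arm 0.9 m, τ = 44.15 × 0.9 = 39.73 N·m clockwise.
Speaker: 4.5 × 9.81 = 44.15 N down at 1.2 m → arm 1.2 m, τ = 44.15 × 1.2 = 52.98 N·m clockwise.
Total clockwise load moment = 92.71 N·m.
The cable tension T acts at 1.4 m; only its component perpendicular to the beam, T sinθ, produces torque. sinθ = h/√(h²+d²) = 2.7/√(2.7²+1.4²) = 0.8878.
Στ = 0 ⇒ T × 1.4 × 0.8878 = 92.71 ⇒ T = 92.71 / 1.243 = 74.6 N.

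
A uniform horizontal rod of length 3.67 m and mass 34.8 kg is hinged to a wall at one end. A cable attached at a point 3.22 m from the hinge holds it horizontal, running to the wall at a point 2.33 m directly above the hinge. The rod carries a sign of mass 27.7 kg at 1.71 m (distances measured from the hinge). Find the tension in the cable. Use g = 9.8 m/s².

Sum moments about the hinge (the unknown hinge reaction has zero arm there).
Beam weight: 34.8 × 9.8 = 341 N down at 1.835 m → arm 1.835 m, τ = 341 × 1.835 = 625.7 N·m clockwise.
Sign: 27.7 × 9.8 = 271.5 N down at 1.71 m → arm 1.71 m, τ = 271.5 × 1.71 = 464.3 N·m clockwise.
Total clockwise load moment = 1090 N·m.
The cable tension T acts at 3.22 m; only its component perpendicular to the rod, T sinθ, produces torque. sinθ = h/√(h²+d²) = 2.33/√(2.33²+3.22²) = 0.5862.
Στ = 0 ⇒ T × 3.22 × 0.5862 = 1090 ⇒ T = 1090 / 1.888 = 577 N.

T ≈ 577 N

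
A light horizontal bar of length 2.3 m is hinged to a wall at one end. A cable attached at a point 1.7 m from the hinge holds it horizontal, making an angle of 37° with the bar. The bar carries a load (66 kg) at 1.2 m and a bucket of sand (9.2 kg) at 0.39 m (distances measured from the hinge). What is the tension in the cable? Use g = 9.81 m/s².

T ≈ 794 N

Taking torques about the hinge:
Load: 66 × 9.81 = 647.5 N down at 1.2 m → arm 1.2 m, τ = 647.5 × 1.2 = 777 N·m clockwise.
Bucket of sand: 9.2 × 9.81 = 90.25 N down at 0.39 m → arm 0.39 m, τ = 90.25 × 0.39 = 35.2 N·m clockwise.
Total clockwise load moment = 812.2 N·m.
The cable tension T acts at 1.7 m; only its component perpendicular to the bar, T sinθ, produces torque. sin 37° = 0.6018.
Balancing moments: T × 1.7 × 0.6018 = 812.2, giving T = 812.2 / 1.023 = 794 N.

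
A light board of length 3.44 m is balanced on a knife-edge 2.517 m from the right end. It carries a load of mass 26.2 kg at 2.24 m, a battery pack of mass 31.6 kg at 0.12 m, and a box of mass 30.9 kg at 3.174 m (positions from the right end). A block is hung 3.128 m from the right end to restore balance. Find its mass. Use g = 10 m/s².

m ≈ 103 kg

Sum moments about the knife-edge (at 2.517 m from the right end) (the support reaction has zero arm there).
Load: 26.2 × 10 = 262 N down at 2.24 m → arm 0.277 m, τ = 262 × 0.277 = 72.57 N·m clockwise.
Battery pack: 31.6 × 10 = 316 N down at 0.12 m → arm 2.397 m, τ = 316 × 2.397 = 757.5 N·m clockwise.
Box: 30.9 × 10 = 309 N down at 3.174 m → arm 0.657 m, τ = 309 × 0.657 = 203 N·m counterclockwise.
Net moment of known loads = 627.1 N·m clockwise.
An unknown mass m at 3.128 m has arm 0.611 m; its moment is m·g·0.611 counterclockwise.
Balancing moments: m × 10 × 0.611 = 627.1, giving m = 627.1 / (10 × 0.611) = 103 kg.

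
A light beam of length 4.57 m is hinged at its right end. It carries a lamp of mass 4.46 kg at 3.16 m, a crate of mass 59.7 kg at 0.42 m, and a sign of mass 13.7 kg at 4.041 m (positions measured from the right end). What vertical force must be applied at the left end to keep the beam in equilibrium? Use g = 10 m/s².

Choose the right end as the axis so the unknown pivot reaction has zero arm there.
Lamp: 4.46 × 10 = 44.6 N down at 3.16 m → arm 3.16 m, τ = 44.6 × 3.16 = 140.9 N·m counterclockwise.
Crate: 59.7 × 10 = 597 N down at 0.42 m → arm 0.42 m, τ = 597 × 0.42 = 250.7 N·m counterclockwise.
Sign: 13.7 × 10 = 137 N down at 4.041 m → arm 4.041 m, τ = 137 × 4.041 = 553.6 N·m counterclockwise.
Net moment of the loads = 945.2 N·m counterclockwise.
The upward force F acts at the left end, arm 4.57 m, giving F × 4.57 clockwise.
Balancing moments: F × 4.57 = 945.2, giving F = 945.2 / 4.57 = 207 N.

F ≈ 207 N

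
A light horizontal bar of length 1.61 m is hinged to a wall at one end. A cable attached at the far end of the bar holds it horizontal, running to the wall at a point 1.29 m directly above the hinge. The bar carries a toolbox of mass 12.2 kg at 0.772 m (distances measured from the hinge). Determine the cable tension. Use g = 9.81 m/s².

T ≈ 91.8 N

Choose the hinge as the axis so the unknown hinge reaction has zero arm there.
Toolbox: 12.2 × 9.81 = 119.7 N down at 0.772 m → arm 0.772 m, τ = 119.7 × 0.772 = 92.41 N·m clockwise.
Total clockwise load moment = 92.41 N·m.
The cable tension T acts at 1.61 m; only its component perpendicular to the bar, T sinθ, produces torque. sinθ = h/√(h²+d²) = 1.29/√(1.29²+1.61²) = 0.6253.
Στ = 0 ⇒ T × 1.61 × 0.6253 = 92.41 ⇒ T = 92.41 / 1.007 = 91.8 N.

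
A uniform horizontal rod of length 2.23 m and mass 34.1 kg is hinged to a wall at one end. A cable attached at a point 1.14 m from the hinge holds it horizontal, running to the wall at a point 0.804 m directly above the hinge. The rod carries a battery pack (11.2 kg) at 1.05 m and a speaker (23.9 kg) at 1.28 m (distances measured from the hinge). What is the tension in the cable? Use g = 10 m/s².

Choose the hinge as the axis so the unknown hinge reaction has zero arm there.
Beam weight: 34.1 × 10 = 341 N down at 1.115 m → arm 1.115 m, τ = 341 × 1.115 = 380.2 N·m clockwise.
Battery pack: 11.2 × 10 = 112 N down at 1.05 m → arm 1.05 m, τ = 112 × 1.05 = 117.6 N·m clockwise.
Speaker: 23.9 × 10 = 239 N down at 1.28 m → arm 1.28 m, τ = 239 × 1.28 = 305.9 N·m clockwise.
Total clockwise load moment = 803.7 N·m.
The cable tension T acts at 1.14 m; only its component perpendicular to the rod, T sinθ, produces torque. sinθ = h/√(h²+d²) = 0.804/√(0.804²+1.14²) = 0.5763.
Στ = 0 ⇒ T × 1.14 × 0.5763 = 803.7 ⇒ T = 803.7 / 0.657 = 1220 N.

T ≈ 1220 N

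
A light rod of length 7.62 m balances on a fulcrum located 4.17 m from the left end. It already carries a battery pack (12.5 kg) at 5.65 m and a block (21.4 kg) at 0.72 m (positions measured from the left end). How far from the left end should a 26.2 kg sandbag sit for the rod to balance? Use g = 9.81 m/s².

Taking torques about the fulcrum (at 4.17 m from the left end):
Battery pack: 12.5 × 9.81 = 122.6 N down at 5.65 m → arm 1.48 m, τ = 122.6 × 1.48 = 181.4 N·m clockwise.
Block: 21.4 × 9.81 = 209.9 N down at 0.72 m → arm 3.45 m, τ = 209.9 × 3.45 = 724.2 N·m counterclockwise.
Net moment of existing loads = 542.8 N·m counterclockwise.
The sandbag weighs 26.2 × 9.81 = 257 N and must supply an equal clockwise moment, so its lever arm about the fulcrum is 542.8 / 257 = 2.11 m.
That puts it at 4.17 + 2.11 = 6.28 m from the left end.

x ≈ 6.28 m from the left end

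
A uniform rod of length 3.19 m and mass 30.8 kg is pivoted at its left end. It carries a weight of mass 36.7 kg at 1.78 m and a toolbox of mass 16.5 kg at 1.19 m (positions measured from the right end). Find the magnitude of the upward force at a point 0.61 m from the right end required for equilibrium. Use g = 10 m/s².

Taking torques about the left end:
Beam weight: 30.8 × 10 = 308 N down at 1.595 m → arm 1.595 m, τ = 308 × 1.595 = 491.3 N·m clockwise.
Weight: 36.7 × 10 = 367 N down at 1.78 m → arm 1.41 m, τ = 367 × 1.41 = 517.5 N·m clockwise.
Toolbox: 16.5 × 10 = 165 N down at 1.19 m → arm 2 m, τ = 165 × 2 = 330 N·m clockwise.
Net moment of the loads = 1339 N·m clockwise.
The upward force F acts at a point 0.61 m from the right end, arm 2.58 m, giving F × 2.58 counterclockwise.
For rotational equilibrium, F × 2.58 = 1339, so F = 1339 / 2.58 = 519 N.

F ≈ 519 N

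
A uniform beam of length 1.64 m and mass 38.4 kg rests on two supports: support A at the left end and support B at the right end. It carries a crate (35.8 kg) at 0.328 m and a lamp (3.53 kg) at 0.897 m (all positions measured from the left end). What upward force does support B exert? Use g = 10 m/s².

Sum moments about support A (its reaction then has zero moment arm).
Beam weight: 38.4 × 10 = 384 N down at 0.82 m → arm 0.82 m, τ = 384 × 0.82 = 314.9 N·m clockwise.
Crate: 35.8 × 10 = 358 N down at 0.328 m → arm 0.328 m, τ = 358 × 0.328 = 117.4 N·m clockwise.
Lamp: 3.53 × 10 = 35.3 N down at 0.897 m → arm 0.897 m, τ = 35.3 × 0.897 = 31.66 N·m clockwise.
Net load moment about support A = 464 N·m clockwise.
Reaction R at support B is upward at 1.64 m, arm 1.64 m → moment R × 1.64 counterclockwise.
Balancing moments: R × 1.64 = 464, giving R = 283 N.

R_B ≈ 283 N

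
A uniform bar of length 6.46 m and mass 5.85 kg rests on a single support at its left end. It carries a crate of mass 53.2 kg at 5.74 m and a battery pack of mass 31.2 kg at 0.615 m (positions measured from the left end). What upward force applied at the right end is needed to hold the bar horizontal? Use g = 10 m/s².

Taking torques about the left end:
Beam weight: 5.85 × 10 = 58.5 N down at 3.23 m → arm 3.23 m, τ = 58.5 × 3.23 = 189 N·m clockwise.
Crate: 53.2 × 10 = 532 N down at 5.74 m → arm 5.74 m, τ = 532 × 5.74 = 3054 N·m clockwise.
Battery pack: 31.2 × 10 = 312 N down at 0.615 m → arm 0.615 m, τ = 312 × 0.615 = 191.9 N·m clockwise.
Net moment of the loads = 3435 N·m clockwise.
The upward force F acts at the right end, arm 6.46 m, giving F × 6.46 counterclockwise.
Στ = 0 ⇒ F × 6.46 = 3435 ⇒ F = 3435 / 6.46 = 532 N.

F ≈ 532 N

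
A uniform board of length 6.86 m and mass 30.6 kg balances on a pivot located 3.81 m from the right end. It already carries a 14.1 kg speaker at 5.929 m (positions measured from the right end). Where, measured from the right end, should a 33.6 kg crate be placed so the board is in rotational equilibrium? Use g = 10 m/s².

x ≈ 3.27 m from the right end

Sum moments about the pivot (at 3.81 m from the right end) (the support reaction has zero arm there).
Beam weight: 30.6 × 10 = 306 N down at 3.43 m → arm 0.38 m, τ = 306 × 0.38 = 116.3 N·m clockwise.
Speaker: 14.1 × 10 = 141 N down at 5.929 m → arm 2.119 m, τ = 141 × 2.119 = 298.8 N·m counterclockwise.
Net moment of existing loads = 182.5 N·m counterclockwise.
The crate weighs 33.6 × 10 = 336 N and must supply an equal clockwise moment, so its lever arm about the pivot is 182.5 / 336 = 0.543 m.
That puts it at 3.81 − 0.543 = 3.27 m from the right end.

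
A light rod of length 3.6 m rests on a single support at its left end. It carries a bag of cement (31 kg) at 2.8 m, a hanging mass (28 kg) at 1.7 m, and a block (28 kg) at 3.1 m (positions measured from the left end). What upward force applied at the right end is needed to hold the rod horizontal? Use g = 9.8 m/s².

F ≈ 602 N

Choose the left end as the axis so the unknown pivot reaction has zero arm there.
Bag of cement: 31 × 9.8 = 303.8 N down at 2.8 m → arm 2.8 m, τ = 303.8 × 2.8 = 850.6 N·m clockwise.
Hanging mass: 28 × 9.8 = 274.4 N down at 1.7 m → arm 1.7 m, τ = 274.4 × 1.7 = 466.5 N·m clockwise.
Block: 28 × 9.8 = 274.4 N down at 3.1 m → arm 3.1 m, τ = 274.4 × 3.1 = 850.6 N·m clockwise.
Net moment of the loads = 2168 N·m clockwise.
The upward force F acts at the right end, arm 3.6 m, giving F × 3.6 counterclockwise.
Balancing moments: F × 3.6 = 2168, giving F = 2168 / 3.6 = 602 N.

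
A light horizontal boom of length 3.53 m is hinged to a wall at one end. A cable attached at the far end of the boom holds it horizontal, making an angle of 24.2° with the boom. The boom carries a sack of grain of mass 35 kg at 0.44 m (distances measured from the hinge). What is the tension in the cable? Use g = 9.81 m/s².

Taking torques about the hinge:
Sack of grain: 35 × 9.81 = 343.4 N down at 0.44 m → arm 0.44 m, τ = 343.4 × 0.44 = 151.1 N·m clockwise.
Total clockwise load moment = 151.1 N·m.
The cable tension T acts at 3.53 m; only its component perpendicular to the boom, T sinθ, produces torque. sin 24.2° = 0.4099.
Στ = 0 ⇒ T × 3.53 × 0.4099 = 151.1 ⇒ T = 151.1 / 1.447 = 104 N.

T ≈ 104 N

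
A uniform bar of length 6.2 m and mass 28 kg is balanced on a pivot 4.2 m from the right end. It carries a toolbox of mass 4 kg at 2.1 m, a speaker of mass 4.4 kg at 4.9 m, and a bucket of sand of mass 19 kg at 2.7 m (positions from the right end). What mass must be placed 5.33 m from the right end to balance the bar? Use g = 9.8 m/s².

m ≈ 57.2 kg

Choose the pivot (at 4.2 m from the right end) as the axis so the support reaction has zero arm there.
Beam weight: 28 × 9.8 = 274.4 N down at 3.1 m → arm 1.1 m, τ = 274.4 × 1.1 = 301.8 N·m clockwise.
Toolbox: 4 × 9.8 = 39.2 N down at 2.1 m → arm 2.1 m, τ = 39.2 × 2.1 = 82.32 N·m clockwise.
Speaker: 4.4 × 9.8 = 43.12 N down at 4.9 m → arm 0.7 m, τ = 43.12 × 0.7 = 30.18 N·m counterclockwise.
Bucket of sand: 19 × 9.8 = 186.2 N down at 2.7 m → arm 1.5 m, τ = 186.2 × 1.5 = 279.3 N·m clockwise.
Net moment of known loads = 633.2 N·m clockwise.
An unknown mass m at 5.33 m has arm 1.13 m; its moment is m·g·1.13 counterclockwise.
Balancing moments: m × 9.8 × 1.13 = 633.2, giving m = 633.2 / (9.8 × 1.13) = 57.2 kg.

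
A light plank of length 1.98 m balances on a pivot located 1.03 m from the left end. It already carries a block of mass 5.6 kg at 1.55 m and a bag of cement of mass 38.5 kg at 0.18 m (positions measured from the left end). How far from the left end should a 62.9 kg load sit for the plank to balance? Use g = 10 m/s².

x ≈ 1.5 m from the left end

Sum moments about the pivot (at 1.03 m from the left end) (the support reaction has zero arm there).
Block: 5.6 × 10 = 56 N down at 1.55 m → arm 0.52 m, τ = 56 × 0.52 = 29.12 N·m clockwise.
Bag of cement: 38.5 × 10 = 385 N down at 0.18 m → arm 0.85 m, τ = 385 × 0.85 = 327.2 N·m counterclockwise.
Net moment of existing loads = 298.1 N·m counterclockwise.
The load weighs 62.9 × 10 = 629 N and must supply an equal clockwise moment, so its lever arm about the pivot is 298.1 / 629 = 0.474 m.
That puts it at 1.03 + 0.474 = 1.5 m from the left end.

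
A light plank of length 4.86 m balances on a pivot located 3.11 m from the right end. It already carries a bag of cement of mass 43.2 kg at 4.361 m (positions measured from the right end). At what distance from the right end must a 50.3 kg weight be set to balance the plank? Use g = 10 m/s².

Take moments about the pivot (at 3.11 m from the right end).
Bag of cement: 43.2 × 10 = 432 N down at 4.361 m → arm 1.251 m, τ = 432 × 1.251 = 540.4 N·m counterclockwise.
Net moment of existing loads = 540.4 N·m counterclockwise.
The weight weighs 50.3 × 10 = 503 N and must supply an equal clockwise moment, so its lever arm about the pivot is 540.4 / 503 = 1.07 m.
That puts it at 3.11 − 1.07 = 2.04 m from the right end.

x ≈ 2.04 m from the right end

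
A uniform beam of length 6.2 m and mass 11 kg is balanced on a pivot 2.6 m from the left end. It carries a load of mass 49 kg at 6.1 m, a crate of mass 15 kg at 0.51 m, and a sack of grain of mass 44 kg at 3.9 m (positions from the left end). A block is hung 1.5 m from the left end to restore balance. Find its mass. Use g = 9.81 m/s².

Sum moments about the pivot (at 2.6 m from the left end) (the support reaction has zero arm there).
Beam weight: 11 × 9.81 = 107.9 N down at 3.1 m → arm 0.5 m, τ = 107.9 × 0.5 = 53.95 N·m clockwise.
Load: 49 × 9.81 = 480.7 N down at 6.1 m → arm 3.5 m, τ = 480.7 × 3.5 = 1682 N·m clockwise.
Crate: 15 × 9.81 = 147.2 N down at 0.51 m → arm 2.09 m, τ = 147.2 × 2.09 = 307.6 N·m counterclockwise.
Sack of grain: 44 × 9.81 = 431.6 N down at 3.9 m → arm 1.3 m, τ = 431.6 × 1.3 = 561.1 N·m clockwise.
Net moment of known loads = 1989 N·m clockwise.
An unknown mass m at 1.5 m has arm 1.1 m; its moment is m·g·1.1 counterclockwise.
For rotational equilibrium, m × 9.81 × 1.1 = 1989, so m = 1989 / (9.81 × 1.1) = 184 kg.

m ≈ 184 kg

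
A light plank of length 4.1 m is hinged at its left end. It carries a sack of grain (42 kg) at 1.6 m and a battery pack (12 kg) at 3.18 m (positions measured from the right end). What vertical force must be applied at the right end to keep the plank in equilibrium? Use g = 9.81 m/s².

Taking torques about the left end:
Sack of grain: 42 × 9.81 = 412 N down at 1.6 m → arm 2.5 m, τ = 412 × 2.5 = 1030 N·m clockwise.
Battery pack: 12 × 9.81 = 117.7 N down at 3.18 m → arm 0.92 m, τ = 117.7 × 0.92 = 108.3 N·m clockwise.
Net moment of the loads = 1138 N·m clockwise.
The upward force F acts at the right end, arm 4.1 m, giving F × 4.1 counterclockwise.
For rotational equilibrium, F × 4.1 = 1138, so F = 1138 / 4.1 = 278 N.

F ≈ 278 N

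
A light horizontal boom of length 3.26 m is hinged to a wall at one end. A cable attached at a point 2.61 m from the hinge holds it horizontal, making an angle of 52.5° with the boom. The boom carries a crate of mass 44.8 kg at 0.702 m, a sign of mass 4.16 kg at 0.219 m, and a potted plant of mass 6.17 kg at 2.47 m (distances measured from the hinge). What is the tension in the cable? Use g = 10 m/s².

T ≈ 230 N

Choose the hinge as the axis so the unknown hinge reaction has zero arm there.
Crate: 44.8 × 10 = 448 N down at 0.702 m → arm 0.702 m, τ = 448 × 0.702 = 314.5 N·m clockwise.
Sign: 4.16 × 10 = 41.6 N down at 0.219 m → arm 0.219 m, τ = 41.6 × 0.219 = 9.11 N·m clockwise.
Potted plant: 6.17 × 10 = 61.7 N down at 2.47 m → arm 2.47 m, τ = 61.7 × 2.47 = 152.4 N·m clockwise.
Total clockwise load moment = 476 N·m.
The cable tension T acts at 2.61 m; only its component perpendicular to the boom, T sinθ, produces torque. sin 52.5° = 0.7934.
Balancing moments: T × 2.61 × 0.7934 = 476, giving T = 476 / 2.071 = 230 N.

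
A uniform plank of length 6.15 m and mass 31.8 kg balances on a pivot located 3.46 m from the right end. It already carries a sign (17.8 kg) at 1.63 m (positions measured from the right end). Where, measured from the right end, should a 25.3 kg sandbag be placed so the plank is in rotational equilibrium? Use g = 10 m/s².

x ≈ 5.23 m from the right end

Choose the pivot (at 3.46 m from the right end) as the axis so the support reaction has zero arm there.
Beam weight: 31.8 × 10 = 318 N down at 3.075 m → arm 0.385 m, τ = 318 × 0.385 = 122.4 N·m clockwise.
Sign: 17.8 × 10 = 178 N down at 1.63 m → arm 1.83 m, τ = 178 × 1.83 = 325.7 N·m clockwise.
Net moment of existing loads = 448.1 N·m clockwise.
The sandbag weighs 25.3 × 10 = 253 N and must supply an equal counterclockwise moment, so its lever arm about the pivot is 448.1 / 253 = 1.77 m.
That puts it at 3.46 + 1.77 = 5.23 m from the right end.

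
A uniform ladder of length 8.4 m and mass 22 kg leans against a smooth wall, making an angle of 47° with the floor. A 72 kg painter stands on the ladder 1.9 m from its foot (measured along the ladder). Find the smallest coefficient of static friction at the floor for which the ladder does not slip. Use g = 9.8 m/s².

Sum moments about the foot of the ladder (the floor normal and friction both act there and drop out).
Ladder weight 22×9.8 = 215.6 N acts at 4.2 m along the ladder; its horizontal arm is 4.2·cos47° = 2.864 m → τ = 617.5 N·m clockwise.
Painter: 72×9.8 = 705.6 N at 1.9 m → arm 1.296 m → τ = 914.5 N·m clockwise.
Wall normal N acts horizontally at the top; its moment arm is the height L sinθ = 8.4·sin47° = 6.143 m, counterclockwise.
For rotational equilibrium, N × 6.143 = 1532, so N = 249.4 N.
ΣFx = 0 ⇒ f = N_wall = 249.4 N. ΣFy = 0 ⇒ N_floor = 921.2 N.
μ_min = f / N_floor = 249.4 / 921.2 = 0.271.

μ_min ≈ 0.271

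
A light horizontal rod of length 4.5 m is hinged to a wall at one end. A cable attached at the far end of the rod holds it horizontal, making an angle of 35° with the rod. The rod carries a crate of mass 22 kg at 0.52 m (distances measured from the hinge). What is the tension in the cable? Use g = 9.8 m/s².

T ≈ 43.4 N

Taking torques about the hinge:
Crate: 22 × 9.8 = 215.6 N down at 0.52 m → arm 0.52 m, τ = 215.6 × 0.52 = 112.1 N·m clockwise.
Total clockwise load moment = 112.1 N·m.
The cable tension T acts at 4.5 m; only its component perpendicular to the rod, T sinθ, produces torque. sin 35° = 0.5736.
Balancing moments: T × 4.5 × 0.5736 = 112.1, giving T = 112.1 / 2.581 = 43.4 N.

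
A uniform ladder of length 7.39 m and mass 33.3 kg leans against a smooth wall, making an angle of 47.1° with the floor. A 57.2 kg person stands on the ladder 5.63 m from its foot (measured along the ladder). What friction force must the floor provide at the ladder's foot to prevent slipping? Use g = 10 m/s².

About the foot of the ladder:
Ladder weight 33.3×10 = 333 N acts at 3.695 m along the ladder; its horizontal arm is 3.695·cos47.1° = 2.515 m → τ = 837.5 N·m clockwise.
Person: 57.2×10 = 572 N at 5.63 m → arm 3.832 m → τ = 2192 N·m clockwise.
Wall normal N acts horizontally at the top; its moment arm is the height L sinθ = 7.39·sin47.1° = 5.413 m, counterclockwise.
For rotational equilibrium, N × 5.413 = 3030, so N = 560 N.
ΣFx = 0: friction at the foot balances the wall's push, so f = N_wall = 560 N.

f ≈ 560 N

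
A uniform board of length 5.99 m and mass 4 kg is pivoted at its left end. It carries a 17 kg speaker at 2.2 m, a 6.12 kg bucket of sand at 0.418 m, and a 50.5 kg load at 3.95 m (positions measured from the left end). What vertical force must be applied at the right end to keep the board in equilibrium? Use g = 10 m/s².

Choose the left end as the axis so the unknown pivot reaction has zero arm there.
Beam weight: 4 × 10 = 40 N down at 2.995 m → arm 2.995 m, τ = 40 × 2.995 = 119.8 N·m clockwise.
Speaker: 17 × 10 = 170 N down at 2.2 m → arm 2.2 m, τ = 170 × 2.2 = 374 N·m clockwise.
Bucket of sand: 6.12 × 10 = 61.2 N down at 0.418 m → arm 0.418 m, τ = 61.2 × 0.418 = 25.58 N·m clockwise.
Load: 50.5 × 10 = 505 N down at 3.95 m → arm 3.95 m, τ = 505 × 3.95 = 1995 N·m clockwise.
Net moment of the loads = 2514 N·m clockwise.
The upward force F acts at the right end, arm 5.99 m, giving F × 5.99 counterclockwise.
Στ = 0 ⇒ F × 5.99 = 2514 ⇒ F = 2514 / 5.99 = 420 N.

F ≈ 420 N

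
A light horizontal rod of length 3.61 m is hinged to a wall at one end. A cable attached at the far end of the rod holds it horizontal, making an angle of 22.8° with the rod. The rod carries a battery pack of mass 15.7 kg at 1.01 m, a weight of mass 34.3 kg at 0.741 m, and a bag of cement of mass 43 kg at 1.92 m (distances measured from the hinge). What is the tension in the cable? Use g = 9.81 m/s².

About the hinge:
Battery pack: 15.7 × 9.81 = 154 N down at 1.01 m → arm 1.01 m, τ = 154 × 1.01 = 155.5 N·m clockwise.
Weight: 34.3 × 9.81 = 336.5 N down at 0.741 m → arm 0.741 m, τ = 336.5 × 0.741 = 249.3 N·m clockwise.
Bag of cement: 43 × 9.81 = 421.8 N down at 1.92 m → arm 1.92 m, τ = 421.8 × 1.92 = 809.9 N·m clockwise.
Total clockwise load moment = 1215 N·m.
The cable tension T acts at 3.61 m; only its component perpendicular to the rod, T sinθ, produces torque. sin 22.8° = 0.3875.
For rotational equilibrium, T × 3.61 × 0.3875 = 1215, so T = 1215 / 1.399 = 868 N.

T ≈ 868 N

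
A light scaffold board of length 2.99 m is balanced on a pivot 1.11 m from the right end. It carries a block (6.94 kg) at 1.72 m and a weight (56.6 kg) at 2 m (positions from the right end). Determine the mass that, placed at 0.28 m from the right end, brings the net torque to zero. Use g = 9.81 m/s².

Sum moments about the pivot (at 1.11 m from the right end) (the support reaction has zero arm there).
Block: 6.94 × 9.81 = 68.08 N down at 1.72 m → arm 0.61 m, τ = 68.08 × 0.61 = 41.53 N·m counterclockwise.
Weight: 56.6 × 9.81 = 555.2 N down at 2 m → arm 0.89 m, τ = 555.2 × 0.89 = 494.1 N·m counterclockwise.
Net moment of known loads = 535.6 N·m counterclockwise.
An unknown mass m at 0.28 m has arm 0.83 m; its moment is m·g·0.83 clockwise.
For rotational equilibrium, m × 9.81 × 0.83 = 535.6, so m = 535.6 / (9.81 × 0.83) = 65.8 kg.

m ≈ 65.8 kg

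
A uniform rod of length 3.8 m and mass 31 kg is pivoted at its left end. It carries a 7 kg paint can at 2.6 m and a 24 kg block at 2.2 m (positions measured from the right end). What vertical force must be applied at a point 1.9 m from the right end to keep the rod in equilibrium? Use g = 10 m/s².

F ≈ 556 N

Choose the left end as the axis so the unknown pivot reaction has zero arm there.
Beam weight: 31 × 10 = 310 N down at 1.9 m → arm 1.9 m, τ = 310 × 1.9 = 589 N·m clockwise.
Paint can: 7 × 10 = 70 N down at 2.6 m → arm 1.2 m, τ = 70 × 1.2 = 84 N·m clockwise.
Block: 24 × 10 = 240 N down at 2.2 m → arm 1.6 m, τ = 240 × 1.6 = 384 N·m clockwise.
Net moment of the loads = 1057 N·m clockwise.
The upward force F acts at a point 1.9 m from the right end, arm 1.9 m, giving F × 1.9 counterclockwise.
Balancing moments: F × 1.9 = 1057, giving F = 1057 / 1.9 = 556 N.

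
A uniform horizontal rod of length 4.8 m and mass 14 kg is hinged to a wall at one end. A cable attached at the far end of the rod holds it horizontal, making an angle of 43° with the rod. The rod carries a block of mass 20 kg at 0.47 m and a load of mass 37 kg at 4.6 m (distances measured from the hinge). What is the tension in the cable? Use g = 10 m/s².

Choose the hinge as the axis so the unknown hinge reaction has zero arm there.
Beam weight: 14 × 10 = 140 N down at 2.4 m → arm 2.4 m, τ = 140 × 2.4 = 336 N·m clockwise.
Block: 20 × 10 = 200 N down at 0.47 m → arm 0.47 m, τ = 200 × 0.47 = 94 N·m clockwise.
Load: 37 × 10 = 370 N down at 4.6 m → arm 4.6 m, τ = 370 × 4.6 = 1702 N·m clockwise.
Total clockwise load moment = 2132 N·m.
The cable tension T acts at 4.8 m; only its component perpendicular to the rod, T sinθ, produces torque. sin 43° = 0.682.
Balancing moments: T × 4.8 × 0.682 = 2132, giving T = 2132 / 3.274 = 651 N.

T ≈ 651 N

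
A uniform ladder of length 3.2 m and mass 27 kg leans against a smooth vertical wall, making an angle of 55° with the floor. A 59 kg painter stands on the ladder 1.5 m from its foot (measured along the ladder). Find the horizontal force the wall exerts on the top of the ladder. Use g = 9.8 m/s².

N_wall ≈ 282 N

Choose the foot of the ladder as the axis so the floor normal and friction both act there and drop out.
Ladder weight 27×9.8 = 264.6 N acts at 1.6 m along the ladder; its horizontal arm is 1.6·cos55° = 0.9177 m → τ = 242.8 N·m clockwise.
Painter: 59×9.8 = 578.2 N at 1.5 m → arm 0.8604 m → τ = 497.5 N·m clockwise.
Wall normal N acts horizontally at the top; its moment arm is the height L sinθ = 3.2·sin55° = 2.621 m, counterclockwise.
Setting net torque to zero: N × 2.621 = 740.3 → N = 282 N.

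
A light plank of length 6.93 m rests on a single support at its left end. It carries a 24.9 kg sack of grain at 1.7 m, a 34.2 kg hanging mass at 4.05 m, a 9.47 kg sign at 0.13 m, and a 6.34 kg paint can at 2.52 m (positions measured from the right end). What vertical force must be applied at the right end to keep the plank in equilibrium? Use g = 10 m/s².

Taking torques about the left end:
Sack of grain: 24.9 × 10 = 249 N down at 1.7 m → arm 5.23 m, τ = 249 × 5.23 = 1302 N·m clockwise.
Hanging mass: 34.2 × 10 = 342 N down at 4.05 m → arm 2.88 m, τ = 342 × 2.88 = 985 N·m clockwise.
Sign: 9.47 × 10 = 94.7 N down at 0.13 m → arm 6.8 m, τ = 94.7 × 6.8 = 644 N·m clockwise.
Paint can: 6.34 × 10 = 63.4 N down at 2.52 m → arm 4.41 m, τ = 63.4 × 4.41 = 279.6 N·m clockwise.
Net moment of the loads = 3211 N·m clockwise.
The upward force F acts at the right end, arm 6.93 m, giving F × 6.93 counterclockwise.
Balancing moments: F × 6.93 = 3211, giving F = 3211 / 6.93 = 463 N.

F ≈ 463 N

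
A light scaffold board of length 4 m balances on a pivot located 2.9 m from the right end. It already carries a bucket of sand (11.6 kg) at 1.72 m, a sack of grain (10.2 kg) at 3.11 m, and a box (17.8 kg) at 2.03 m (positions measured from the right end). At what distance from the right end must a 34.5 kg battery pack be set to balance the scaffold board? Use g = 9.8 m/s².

x ≈ 3.68 m from the right end

About the pivot (at 2.9 m from the right end):
Bucket of sand: 11.6 × 9.8 = 113.7 N down at 1.72 m → arm 1.18 m, τ = 113.7 × 1.18 = 134.2 N·m clockwise.
Sack of grain: 10.2 × 9.8 = 99.96 N down at 3.11 m → arm 0.21 m, τ = 99.96 × 0.21 = 20.99 N·m counterclockwise.
Box: 17.8 × 9.8 = 174.4 N down at 2.03 m → arm 0.87 m, τ = 174.4 × 0.87 = 151.7 N·m clockwise.
Net moment of existing loads = 264.9 N·m clockwise.
The battery pack weighs 34.5 × 9.8 = 338.1 N and must supply an equal counterclockwise moment, so its lever arm about the pivot is 264.9 / 338.1 = 0.783 m.
That puts it at 2.9 + 0.783 = 3.68 m from the right end.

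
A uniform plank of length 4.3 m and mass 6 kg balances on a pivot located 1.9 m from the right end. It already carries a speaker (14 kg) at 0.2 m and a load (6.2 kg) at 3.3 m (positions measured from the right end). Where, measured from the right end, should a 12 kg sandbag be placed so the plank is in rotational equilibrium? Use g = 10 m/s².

Sum moments about the pivot (at 1.9 m from the right end) (the support reaction has zero arm there).
Beam weight: 6 × 10 = 60 N down at 2.15 m → arm 0.25 m, τ = 60 × 0.25 = 15 N·m counterclockwise.
Speaker: 14 × 10 = 140 N down at 0.2 m → arm 1.7 m, τ = 140 × 1.7 = 238 N·m clockwise.
Load: 6.2 × 10 = 62 N down at 3.3 m → arm 1.4 m, τ = 62 × 1.4 = 86.8 N·m counterclockwise.
Net moment of existing loads = 136.2 N·m clockwise.
The sandbag weighs 12 × 10 = 120 N and must supply an equal counterclockwise moment, so its lever arm about the pivot is 136.2 / 120 = 1.14 m.
That puts it at 1.9 + 1.14 = 3.04 m from the right end.

x ≈ 3.04 m from the right end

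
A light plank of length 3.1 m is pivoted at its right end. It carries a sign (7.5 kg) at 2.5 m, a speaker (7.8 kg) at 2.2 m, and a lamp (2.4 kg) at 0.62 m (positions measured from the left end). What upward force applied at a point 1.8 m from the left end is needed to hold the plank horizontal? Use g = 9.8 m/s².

F ≈ 132 N

Sum moments about the right end (the unknown pivot reaction has zero arm there).
Sign: 7.5 × 9.8 = 73.5 N down at 2.5 m → arm 0.6 m, τ = 73.5 × 0.6 = 44.1 N·m counterclockwise.
Speaker: 7.8 × 9.8 = 76.44 N down at 2.2 m → arm 0.9 m, τ = 76.44 × 0.9 = 68.8 N·m counterclockwise.
Lamp: 2.4 × 9.8 = 23.52 N down at 0.62 m → arm 2.48 m, τ = 23.52 × 2.48 = 58.33 N·m counterclockwise.
Net moment of the loads = 171.2 N·m counterclockwise.
The upward force F acts at a point 1.8 m from the left end, arm 1.3 m, giving F × 1.3 clockwise.
For rotational equilibrium, F × 1.3 = 171.2, so F = 171.2 / 1.3 = 132 N.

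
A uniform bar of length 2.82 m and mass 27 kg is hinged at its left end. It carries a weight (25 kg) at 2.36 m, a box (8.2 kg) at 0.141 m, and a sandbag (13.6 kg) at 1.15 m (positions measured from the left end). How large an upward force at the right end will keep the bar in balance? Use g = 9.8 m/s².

Take moments about the left end.
Beam weight: 27 × 9.8 = 264.6 N down at 1.41 m → arm 1.41 m, τ = 264.6 × 1.41 = 373.1 N·m clockwise.
Weight: 25 × 9.8 = 245 N down at 2.36 m → arm 2.36 m, τ = 245 × 2.36 = 578.2 N·m clockwise.
Box: 8.2 × 9.8 = 80.36 N down at 0.141 m → arm 0.141 m, τ = 80.36 × 0.141 = 11.33 N·m clockwise.
Sandbag: 13.6 × 9.8 = 133.3 N down at 1.15 m → arm 1.15 m, τ = 133.3 × 1.15 = 153.3 N·m clockwise.
Net moment of the loads = 1116 N·m clockwise.
The upward force F acts at the right end, arm 2.82 m, giving F × 2.82 counterclockwise.
Στ = 0 ⇒ F × 2.82 = 1116 ⇒ F = 1116 / 2.82 = 396 N.

F ≈ 396 N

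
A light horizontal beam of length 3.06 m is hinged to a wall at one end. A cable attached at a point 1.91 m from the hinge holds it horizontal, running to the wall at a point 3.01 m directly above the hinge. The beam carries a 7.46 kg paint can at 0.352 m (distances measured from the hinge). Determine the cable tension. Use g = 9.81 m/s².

T ≈ 16 N

Sum moments about the hinge (the unknown hinge reaction has zero arm there).
Paint can: 7.46 × 9.81 = 73.18 N down at 0.352 m → arm 0.352 m, τ = 73.18 × 0.352 = 25.76 N·m clockwise.
Total clockwise load moment = 25.76 N·m.
The cable tension T acts at 1.91 m; only its component perpendicular to the beam, T sinθ, produces torque. sinθ = h/√(h²+d²) = 3.01/√(3.01²+1.91²) = 0.8444.
Στ = 0 ⇒ T × 1.91 × 0.8444 = 25.76 ⇒ T = 25.76 / 1.613 = 16 N.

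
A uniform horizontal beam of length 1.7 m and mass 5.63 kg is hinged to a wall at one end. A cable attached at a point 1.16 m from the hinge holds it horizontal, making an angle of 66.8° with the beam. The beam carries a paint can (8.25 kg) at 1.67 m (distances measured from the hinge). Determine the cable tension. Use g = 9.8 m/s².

Sum moments about the hinge (the unknown hinge reaction has zero arm there).
Beam weight: 5.63 × 9.8 = 55.17 N down at 0.85 m → arm 0.85 m, τ = 55.17 × 0.85 = 46.89 N·m clockwise.
Paint can: 8.25 × 9.8 = 80.85 N down at 1.67 m → arm 1.67 m, τ = 80.85 × 1.67 = 135 N·m clockwise.
Total clockwise load moment = 181.9 N·m.
The cable tension T acts at 1.16 m; only its component perpendicular to the beam, T sinθ, produces torque. sin 66.8° = 0.9191.
Στ = 0 ⇒ T × 1.16 × 0.9191 = 181.9 ⇒ T = 181.9 / 1.066 = 171 N.

T ≈ 171 N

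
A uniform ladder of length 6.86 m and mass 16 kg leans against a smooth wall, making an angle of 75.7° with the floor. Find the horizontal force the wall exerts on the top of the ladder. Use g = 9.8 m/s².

Sum moments about the foot of the ladder (the floor normal and friction both act there and drop out).
Ladder weight 16×9.8 = 156.8 N acts at 3.43 m along the ladder; its horizontal arm is 3.43·cos75.7° = 0.8472 m → τ = 132.8 N·m clockwise.
Wall normal N acts horizontally at the top; its moment arm is the height L sinθ = 6.86·sin75.7° = 6.647 m, counterclockwise.
Balancing moments: N × 6.647 = 132.8, giving N = 20 N.

N_wall ≈ 20 N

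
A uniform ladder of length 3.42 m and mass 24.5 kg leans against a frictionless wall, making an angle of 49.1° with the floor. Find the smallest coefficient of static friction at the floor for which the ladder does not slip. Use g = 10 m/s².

Taking torques about the foot of the ladder:
Ladder weight 24.5×10 = 245 N acts at 1.71 m along the ladder; its horizontal arm is 1.71·cos49.1° = 1.12 m → τ = 274.4 N·m clockwise.
Wall normal N acts horizontally at the top; its moment arm is the height L sinθ = 3.42·sin49.1° = 2.585 m, counterclockwise.
Στ = 0 ⇒ N × 2.585 = 274.4 ⇒ N = 106.2 N.
ΣFx = 0 ⇒ f = N_wall = 106.2 N. ΣFy = 0 ⇒ N_floor = 245 N.
μ_min = f / N_floor = 106.2 / 245 = 0.433.

μ_min ≈ 0.433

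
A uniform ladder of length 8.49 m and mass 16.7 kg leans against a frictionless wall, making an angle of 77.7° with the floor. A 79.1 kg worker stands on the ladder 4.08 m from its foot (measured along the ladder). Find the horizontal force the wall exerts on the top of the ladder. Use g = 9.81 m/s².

N_wall ≈ 99.2 N

Choose the foot of the ladder as the axis so the floor normal and friction both act there and drop out.
Ladder weight 16.7×9.81 = 163.8 N acts at 4.245 m along the ladder; its horizontal arm is 4.245·cos77.7° = 0.9043 m → τ = 148.1 N·m clockwise.
Worker: 79.1×9.81 = 776 N at 4.08 m → arm 0.8692 m → τ = 674.5 N·m clockwise.
Wall normal N acts horizontally at the top; its moment arm is the height L sinθ = 8.49·sin77.7° = 8.295 m, counterclockwise.
Setting net torque to zero: N × 8.295 = 822.6 → N = 99.2 N.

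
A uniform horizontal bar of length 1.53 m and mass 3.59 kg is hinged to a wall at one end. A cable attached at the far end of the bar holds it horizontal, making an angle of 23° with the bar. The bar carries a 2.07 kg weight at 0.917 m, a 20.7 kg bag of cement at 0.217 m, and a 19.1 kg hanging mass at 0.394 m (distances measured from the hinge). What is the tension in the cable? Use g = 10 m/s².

T ≈ 279 N

Sum moments about the hinge (the unknown hinge reaction has zero arm there).
Beam weight: 3.59 × 10 = 35.9 N down at 0.765 m → arm 0.765 m, τ = 35.9 × 0.765 = 27.46 N·m clockwise.
Weight: 2.07 × 10 = 20.7 N down at 0.917 m → arm 0.917 m, τ = 20.7 × 0.917 = 18.98 N·m clockwise.
Bag of cement: 20.7 × 10 = 207 N down at 0.217 m → arm 0.217 m, τ = 207 × 0.217 = 44.92 N·m clockwise.
Hanging mass: 19.1 × 10 = 191 N down at 0.394 m → arm 0.394 m, τ = 191 × 0.394 = 75.25 N·m clockwise.
Total clockwise load moment = 166.6 N·m.
The cable tension T acts at 1.53 m; only its component perpendicular to the bar, T sinθ, produces torque. sin 23° = 0.3907.
For rotational equilibrium, T × 1.53 × 0.3907 = 166.6, so T = 166.6 / 0.5978 = 279 N.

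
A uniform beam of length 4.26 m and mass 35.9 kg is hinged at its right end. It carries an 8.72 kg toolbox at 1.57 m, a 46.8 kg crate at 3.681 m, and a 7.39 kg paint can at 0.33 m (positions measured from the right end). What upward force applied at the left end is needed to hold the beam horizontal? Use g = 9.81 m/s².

Take moments about the right end.
Beam weight: 35.9 × 9.81 = 352.2 N down at 2.13 m → arm 2.13 m, τ = 352.2 × 2.13 = 750.2 N·m counterclockwise.
Toolbox: 8.72 × 9.81 = 85.54 N down at 1.57 m → arm 1.57 m, τ = 85.54 × 1.57 = 134.3 N·m counterclockwise.
Crate: 46.8 × 9.81 = 459.1 N down at 3.681 m → arm 3.681 m, τ = 459.1 × 3.681 = 1690 N·m counterclockwise.
Paint can: 7.39 × 9.81 = 72.5 N down at 0.33 m → arm 0.33 m, τ = 72.5 × 0.33 = 23.93 N·m counterclockwise.
Net moment of the loads = 2598 N·m counterclockwise.
The upward force F acts at the left end, arm 4.26 m, giving F × 4.26 clockwise.
Στ = 0 ⇒ F × 4.26 = 2598 ⇒ F = 2598 / 4.26 = 610 N.

F ≈ 610 N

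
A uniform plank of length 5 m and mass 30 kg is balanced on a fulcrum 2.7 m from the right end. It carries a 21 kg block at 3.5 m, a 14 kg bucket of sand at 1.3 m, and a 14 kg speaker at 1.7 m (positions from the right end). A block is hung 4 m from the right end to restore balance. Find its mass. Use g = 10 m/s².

Sum moments about the fulcrum (at 2.7 m from the right end) (the support reaction has zero arm there).
Beam weight: 30 × 10 = 300 N down at 2.5 m → arm 0.2 m, τ = 300 × 0.2 = 60 N·m clockwise.
Block: 21 × 10 = 210 N down at 3.5 m → arm 0.8 m, τ = 210 × 0.8 = 168 N·m counterclockwise.
Bucket of sand: 14 × 10 = 140 N down at 1.3 m → arm 1.4 m, τ = 140 × 1.4 = 196 N·m clockwise.
Speaker: 14 × 10 = 140 N down at 1.7 m → arm 1 m, τ = 140 × 1 = 140 N·m clockwise.
Net moment of known loads = 228 N·m clockwise.
An unknown mass m at 4 m has arm 1.3 m; its moment is m·g·1.3 counterclockwise.
For rotational equilibrium, m × 10 × 1.3 = 228, so m = 228 / (10 × 1.3) = 17.5 kg.

m ≈ 17.5 kg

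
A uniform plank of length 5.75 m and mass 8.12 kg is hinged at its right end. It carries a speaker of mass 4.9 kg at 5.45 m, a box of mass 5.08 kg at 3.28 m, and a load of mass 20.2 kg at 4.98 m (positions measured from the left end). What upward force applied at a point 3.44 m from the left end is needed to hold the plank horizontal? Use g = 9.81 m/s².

About the right end:
Beam weight: 8.12 × 9.81 = 79.66 N down at 2.875 m → arm 2.875 m, τ = 79.66 × 2.875 = 229 N·m counterclockwise.
Speaker: 4.9 × 9.81 = 48.07 N down at 5.45 m → arm 0.3 m, τ = 48.07 × 0.3 = 14.42 N·m counterclockwise.
Box: 5.08 × 9.81 = 49.83 N down at 3.28 m → arm 2.47 m, τ = 49.83 × 2.47 = 123.1 N·m counterclockwise.
Load: 20.2 × 9.81 = 198.2 N down at 4.98 m → arm 0.77 m, τ = 198.2 × 0.77 = 152.6 N·m counterclockwise.
Net moment of the loads = 519.1 N·m counterclockwise.
The upward force F acts at a point 3.44 m from the left end, arm 2.31 m, giving F × 2.31 clockwise.
Στ = 0 ⇒ F × 2.31 = 519.1 ⇒ F = 519.1 / 2.31 = 225 N.

F ≈ 225 N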